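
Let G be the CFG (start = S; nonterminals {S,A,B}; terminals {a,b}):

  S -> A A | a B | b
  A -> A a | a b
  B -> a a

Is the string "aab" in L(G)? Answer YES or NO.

CNF form of G:
  S -> A A | T0 B | b
  A -> A T0 | T0 T1
  B -> T0 T0
  T0 -> a
  T1 -> b

Fill CYK table bottom-up:
  [0..0]={T0}  "a"  orig:{}
  [1..1]={T0}  "a"  orig:{}
  [2..2]={S,T1}  "b"  orig:{S}
  [0..1]={B}  "aa"
  [1..2]={A}  "ab"
  [0..2]=∅  "aab"

S ∉ T[0,2] ⇒ NO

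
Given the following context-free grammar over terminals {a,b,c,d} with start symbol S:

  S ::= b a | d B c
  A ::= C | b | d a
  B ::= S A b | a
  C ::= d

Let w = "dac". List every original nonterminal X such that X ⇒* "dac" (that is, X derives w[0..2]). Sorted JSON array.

Convert to CNF:
  S -> T0 X5 | T2 T1
  A -> T0 T1 | b | d
  B -> S X4 | a
  C -> d
  T0 -> d
  T1 -> a
  T2 -> b
  T3 -> c
  X4 -> A T2
  X5 -> B T3

CYK fill, restricted to cells inside w[0..2]:
  [0..0]={A,C,T0}  "d"  orig:{A,C}
  [1..1]={B,T1}  "a"  orig:{B}
  [2..2]={T3}  "c"  orig:{}
  [0..1]={A}  "da"
  [1..2]={X5}  "ac"  orig:{}
  [0..2]={S}  "dac"

Original NTs in T[0,2] deriving "dac": ["S"]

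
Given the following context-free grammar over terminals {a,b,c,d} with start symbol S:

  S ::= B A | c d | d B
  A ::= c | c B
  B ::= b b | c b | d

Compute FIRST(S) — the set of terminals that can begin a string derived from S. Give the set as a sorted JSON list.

FIRST iteration:
round 1:
  A via A→c: +{c}
  B via B→b b: +{b}
  B via B→c b: +{c}
  B via B→d: +{d}
  S via S→B A: +{b,c,d}
  FIRST[S]={b,c,d}  FIRST[A]={c}  FIRST[B]={b,c,d}
round 2: done
  FIRST[S]={b,c,d}  FIRST[A]={c}  FIRST[B]={b,c,d}

FIRST(S) = ["b", "c", "d"]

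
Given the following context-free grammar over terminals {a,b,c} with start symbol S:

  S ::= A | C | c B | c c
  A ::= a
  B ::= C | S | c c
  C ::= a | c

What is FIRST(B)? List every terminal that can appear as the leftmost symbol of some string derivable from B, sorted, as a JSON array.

FIRST sets, iterate to fixpoint:
iter 1:
  A via A→a: +{a}
  B via B→c c: +{c}
  C via C→a: +{a}
  C via C→c: +{c}
  S via S→A: +{a}
  S via S→C: +{c}
  S: {a,c}  A: {a}  B: {c}  C: {a,c}
iter 2:
  B via B→C: +{a}
  S: {a,c}  A: {a}  B: {a,c}  C: {a,c}
iter 3: (no change)
  S: {a,c}  A: {a}  B: {a,c}  C: {a,c}

FIRST(B) = ["a", "c"]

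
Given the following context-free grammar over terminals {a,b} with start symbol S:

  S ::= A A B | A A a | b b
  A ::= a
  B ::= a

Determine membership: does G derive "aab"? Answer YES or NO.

CNF form of G:
  S -> A X2 | A X3 | T1 T1
  A -> a
  B -> a
  T0 -> a
  T1 -> b
  X2 -> A B
  X3 -> A T0

CYK fill:
  [0..0]={A,B,T0}  "a"  orig:{A,B}
  [1..1]={A,B,T0}  "a"  orig:{A,B}
  [2..2]={T1}  "b"  orig:{}
  [0..1]={X2,X3}  "aa"  orig:{}
  [1..2]=∅  "ab"
  [0..2]=∅  "aab"

S ∉ T[0,2] ⇒ NO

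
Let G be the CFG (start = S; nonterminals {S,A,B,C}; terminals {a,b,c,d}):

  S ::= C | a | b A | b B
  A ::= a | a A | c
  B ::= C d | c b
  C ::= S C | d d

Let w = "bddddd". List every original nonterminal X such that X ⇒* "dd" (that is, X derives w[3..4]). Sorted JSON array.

Convert to CNF:
  S -> S C | T1 T1 | T3 A | T3 B | a
  A -> T0 A | a | c
  B -> C T1 | T2 T3
  C -> S C | T1 T1
  T0 -> a
  T1 -> d
  T2 -> c
  T3 -> b

CYK fill (cells [i..j] with 3 ≤ i ≤ j ≤ 4 only):
  cell(3,3) d: {T1}  orig:{}
  cell(4,4) d: {T1}  orig:{}
  cell(3,4) dd: {C,S}

Original NTs in T[3,4] deriving "dd": ["C", "S"]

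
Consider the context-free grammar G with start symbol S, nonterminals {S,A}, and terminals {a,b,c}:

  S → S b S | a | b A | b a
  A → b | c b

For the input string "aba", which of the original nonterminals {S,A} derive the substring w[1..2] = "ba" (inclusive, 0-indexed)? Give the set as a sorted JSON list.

Convert to CNF:
  S -> S X3 | T1 A | T1 T2 | a
  A -> T0 T1 | b
  T0 -> c
  T1 -> b
  T2 -> a
  X3 -> T1 S

CYK table (by increasing span) (cells [i..j] with 1 ≤ i ≤ j ≤ 2 only):
  T[1,1] 'b' = {A,T1}  orig:{A}
  T[2,2] 'a' = {S,T2}  orig:{S}
  T[1,2] 'ba' = {S,X3}  orig:{S}

Original NTs in T[1,2] deriving "ba": ["S"]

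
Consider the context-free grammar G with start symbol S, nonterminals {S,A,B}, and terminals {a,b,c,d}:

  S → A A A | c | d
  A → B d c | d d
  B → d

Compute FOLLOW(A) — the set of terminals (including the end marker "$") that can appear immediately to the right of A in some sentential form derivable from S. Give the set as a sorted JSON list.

Compute FIRST by fixpoint:
iter 1:
  A via A→d d: +{d}
  B via B→d: +{d}
  S via S→A A A: +{d}
  S via S→c: +{c}
  S: {c,d}  A: {d}  B: {d}
iter 2: done
  S: {c,d}  A: {d}  B: {d}

FOLLOW sets:
initialize: $ ∈ FOLLOW(S)
iter 1:
  A→B d c: FOLLOW(B) ⊇ FIRST(d) = {d}; new: +{d}
  S→A A A: FOLLOW(A) ⊇ FIRST(A) = {d}; new: +{d}
  S→A A A: FOLLOW(A) ⊇ FOLLOW(S) ⊇ {$}; new: +{$}
  FOLLOW(S)={$}  FOLLOW(A)={$,d}  FOLLOW(B)={d}
iter 2: done
  FOLLOW(S)={$}  FOLLOW(A)={$,d}  FOLLOW(B)={d}

FOLLOW(A) = ["$", "d"]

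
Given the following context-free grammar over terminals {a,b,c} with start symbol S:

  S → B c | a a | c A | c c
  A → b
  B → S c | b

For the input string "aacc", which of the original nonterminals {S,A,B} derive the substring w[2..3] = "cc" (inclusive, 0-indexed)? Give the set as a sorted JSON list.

CNF form of G:
  S -> B T0 | T0 A | T0 T0 | T1 T1
  A -> b
  B -> S T0 | b
  T0 -> c
  T1 -> a

Fill CYK table bottom-up, restricted to cells inside w[2..3]:
  T[2,2] 'c' = {T0}  orig:{}
  T[3,3] 'c' = {T0}  orig:{}
  T[2,3] 'cc' = {S}

Original NTs in T[2,3] deriving "cc": ["S"]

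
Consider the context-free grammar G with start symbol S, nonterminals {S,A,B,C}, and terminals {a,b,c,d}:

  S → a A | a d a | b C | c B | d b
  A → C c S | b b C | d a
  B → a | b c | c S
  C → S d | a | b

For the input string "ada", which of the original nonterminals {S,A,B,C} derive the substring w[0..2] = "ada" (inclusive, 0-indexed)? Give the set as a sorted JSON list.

CNF form of G:
  S -> T0 B | T1 C | T2 T1 | T3 A | T3 X6
  A -> C X4 | T1 X5 | T2 T3
  B -> T0 S | T1 T0 | a
  C -> S T2 | a | b
  T0 -> c
  T1 -> b
  T2 -> d
  T3 -> a
  X4 -> T0 S
  X5 -> T1 C
  X6 -> T2 T3

CYK table (by increasing span), restricted to cells inside w[0..2]:
  [0..0]={B,C,T3}  "a"  orig:{B,C}
  [1..1]={T2}  "d"  orig:{}
  [2..2]={B,C,T3}  "a"  orig:{B,C}
  [0..1]=∅  "ad"
  [1..2]={A,X6}  "da"  orig:{A}
  [0..2]={S}  "ada"

Original NTs in T[0,2] deriving "ada": ["S"]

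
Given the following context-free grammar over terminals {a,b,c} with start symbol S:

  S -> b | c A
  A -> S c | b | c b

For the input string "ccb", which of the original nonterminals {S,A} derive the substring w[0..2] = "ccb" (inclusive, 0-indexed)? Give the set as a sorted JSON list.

CNF form of G:
  S -> T0 A | b
  A -> S T0 | T0 T1 | b
  T0 -> c
  T1 -> b

Fill CYK table bottom-up — only the sub-triangle for w[0..2]:
  T[0,0] 'c' = {T0}  orig:{}
  T[1,1] 'c' = {T0}  orig:{}
  T[2,2] 'b' = {A,S,T1}  orig:{A,S}
  T[0,1] 'cc' = ∅
  T[1,2] 'cb' = {A,S}
  T[0,2] 'ccb' = {S}

Original NTs in T[0,2] deriving "ccb": ["S"]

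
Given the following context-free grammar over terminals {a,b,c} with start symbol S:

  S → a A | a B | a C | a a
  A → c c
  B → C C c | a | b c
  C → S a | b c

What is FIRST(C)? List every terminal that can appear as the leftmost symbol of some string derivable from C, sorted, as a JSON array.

Compute FIRST by fixpoint:
round 1:
  A via A→c c: +{c}
  B via B→a: +{a}
  B via B→b c: +{b}
  C via C→b c: +{b}
  S via S→a A: +{a}
  FIRST(S)={a}  FIRST(A)={c}  FIRST(B)={a,b}  FIRST(C)={b}
round 2:
  C via C→S a: +{a}
  FIRST(S)={a}  FIRST(A)={c}  FIRST(B)={a,b}  FIRST(C)={a,b}
round 3: done
  FIRST(S)={a}  FIRST(A)={c}  FIRST(B)={a,b}  FIRST(C)={a,b}

FIRST(C) = ["a", "b"]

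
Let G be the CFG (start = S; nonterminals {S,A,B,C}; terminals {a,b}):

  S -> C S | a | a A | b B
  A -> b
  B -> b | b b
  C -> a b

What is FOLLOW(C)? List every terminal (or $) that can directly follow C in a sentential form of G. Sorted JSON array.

Compute FIRST by fixpoint:
iter 1:
  A via A→b: +{b}
  B via B→b: +{b}
  C via C→a b: +{a}
  S via S→C S: +{a}
  S via S→b B: +{b}
  FIRST(S)={a,b}  FIRST(A)={b}  FIRST(B)={b}  FIRST(C)={a}
iter 2: (no change)
  FIRST(S)={a,b}  FIRST(A)={b}  FIRST(B)={b}  FIRST(C)={a}

FOLLOW sets:
seed FOLLOW(S) with $
pass 1:
  S→C S: FOLLOW(C) ⊇ FIRST(S) = {a,b}; new: +{a,b}
  S→a A: FOLLOW(A) ⊇ FOLLOW(S) ⊇ {$}; new: +{$}
  S→b B: FOLLOW(B) ⊇ FOLLOW(S) ⊇ {$}; new: +{$}
  FOLLOW(S)={$}  FOLLOW(A)={$}  FOLLOW(B)={$}  FOLLOW(C)={a,b}
pass 2: (stable)
  FOLLOW(S)={$}  FOLLOW(A)={$}  FOLLOW(B)={$}  FOLLOW(C)={a,b}

FOLLOW(C) = ["a", "b"]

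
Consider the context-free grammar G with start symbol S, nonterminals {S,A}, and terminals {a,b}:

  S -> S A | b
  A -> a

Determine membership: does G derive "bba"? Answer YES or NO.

CNF form of G:
  S -> S A | b
  A -> a

Fill CYK table bottom-up:
  [0..0]={S}  "b"
  [1..1]={S}  "b"
  [2..2]={A}  "a"
  [0..1]=∅  "bb"
  [1..2]={S}  "ba"
  [0..2]=∅  "bba"

S ∉ T[0,2] ⇒ NO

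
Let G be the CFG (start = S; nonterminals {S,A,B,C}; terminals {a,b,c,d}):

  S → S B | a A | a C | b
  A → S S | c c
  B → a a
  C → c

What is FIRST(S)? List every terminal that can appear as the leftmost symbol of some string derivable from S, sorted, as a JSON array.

FIRST iteration:
pass 1:
  A via A→c c: +{c}
  B via B→a a: +{a}
  C via C→c: +{c}
  S via S→a A: +{a}
  S via S→b: +{b}
  S: {a,b}  A: {c}  B: {a}  C: {c}
pass 2:
  A via A→S S: +{a,b}
  S: {a,b}  A: {a,b,c}  B: {a}  C: {c}
pass 3: (stable)
  S: {a,b}  A: {a,b,c}  B: {a}  C: {c}

FIRST(S) = ["a", "b"]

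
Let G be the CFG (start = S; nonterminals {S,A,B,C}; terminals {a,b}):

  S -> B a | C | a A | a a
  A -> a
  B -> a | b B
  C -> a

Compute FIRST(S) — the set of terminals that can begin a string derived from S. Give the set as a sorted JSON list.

Compute FIRST by fixpoint:
iter 1:
  A via A→a: +{a}
  B via B→a: +{a}
  B via B→b B: +{b}
  C via C→a: +{a}
  S via S→B a: +{a,b}
  FIRST(S)={a,b}  FIRST(A)={a}  FIRST(B)={a,b}  FIRST(C)={a}
iter 2: — fixpoint
  FIRST(S)={a,b}  FIRST(A)={a}  FIRST(B)={a,b}  FIRST(C)={a}

FIRST(S) = ["a", "b"]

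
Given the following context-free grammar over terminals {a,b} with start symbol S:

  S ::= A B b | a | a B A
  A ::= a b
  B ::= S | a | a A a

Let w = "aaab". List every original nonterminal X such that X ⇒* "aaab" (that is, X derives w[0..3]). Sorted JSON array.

Convert to CNF:
  S -> A X5 | T0 X6 | a
  A -> T0 T1
  B -> A X2 | T0 X3 | T0 X4 | a
  T0 -> a
  T1 -> b
  X2 -> B T1
  X3 -> A T0
  X4 -> B A
  X5 -> B T1
  X6 -> B A

Fill CYK table bottom-up — only the sub-triangle for w[0..3]:
  T[0,0] 'a' = {B,S,T0}  orig:{B,S}
  T[1,1] 'a' = {B,S,T0}  orig:{B,S}
  T[2,2] 'a' = {B,S,T0}  orig:{B,S}
  T[3,3] 'b' = {T1}  orig:{}
  T[0,1] 'aa' = ∅
  T[1,2] 'aa' = ∅
  T[2,3] 'ab' = {A,X2,X5}  orig:{A}
  T[0,2] 'aaa' = ∅
  T[1,3] 'aab' = {X4,X6}  orig:{}
  T[0,3] 'aaab' = {B,S}

Original NTs in T[0,3] deriving "aaab": ["B", "S"]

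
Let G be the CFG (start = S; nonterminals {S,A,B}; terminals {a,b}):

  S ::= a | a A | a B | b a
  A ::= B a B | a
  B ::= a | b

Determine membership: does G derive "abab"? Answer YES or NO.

CNF form of G:
  S -> T0 A | T0 B | T1 T0 | a
  A -> B X2 | a
  B -> a | b
  T0 -> a
  T1 -> b
  X2 -> T0 B

CYK fill:
  T[0,0] 'a' = {A,B,S,T0}  orig:{A,B,S}
  T[1,1] 'b' = {B,T1}  orig:{B}
  T[2,2] 'a' = {A,B,S,T0}  orig:{A,B,S}
  T[3,3] 'b' = {B,T1}  orig:{B}
  T[0,1] 'ab' = {S,X2}  orig:{S}
  T[1,2] 'ba' = {S}
  T[2,3] 'ab' = {S,X2}  orig:{S}
  T[0,2] 'aba' = ∅
  T[1,3] 'bab' = {A}
  T[0,3] 'abab' = {S}

S ∈ T[0,3] ⇒ YES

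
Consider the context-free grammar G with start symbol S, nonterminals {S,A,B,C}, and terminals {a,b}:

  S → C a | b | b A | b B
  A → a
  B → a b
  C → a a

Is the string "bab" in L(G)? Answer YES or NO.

CNF form of G:
  S -> C T0 | T1 A | T1 B | b
  A -> a
  B -> T0 T1
  C -> T0 T0
  T0 -> a
  T1 -> b

CYK table (by increasing span):
  T[0,0] 'b' = {S,T1}  orig:{S}
  T[1,1] 'a' = {A,T0}  orig:{A}
  T[2,2] 'b' = {S,T1}  orig:{S}
  T[0,1] 'ba' = {S}
  T[1,2] 'ab' = {B}
  T[0,2] 'bab' = {S}

S ∈ T[0,2] ⇒ YES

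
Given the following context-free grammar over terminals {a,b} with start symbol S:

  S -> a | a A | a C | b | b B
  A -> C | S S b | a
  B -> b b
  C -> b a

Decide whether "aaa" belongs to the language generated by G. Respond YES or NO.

Convert to CNF:
  S -> T0 B | T1 A | T1 C | a | b
  A -> S X2 | T0 T1 | a
  B -> T0 T0
  C -> T0 T1
  T0 -> b
  T1 -> a
  X2 -> S T0

CYK fill:
  T[0,0] 'a' = {A,S,T1}  orig:{A,S}
  T[1,1] 'a' = {A,S,T1}  orig:{A,S}
  T[2,2] 'a' = {A,S,T1}  orig:{A,S}
  T[0,1] 'aa' = {S}
  T[1,2] 'aa' = {S}
  T[0,2] 'aaa' = ∅

S ∉ T[0,2] ⇒ NO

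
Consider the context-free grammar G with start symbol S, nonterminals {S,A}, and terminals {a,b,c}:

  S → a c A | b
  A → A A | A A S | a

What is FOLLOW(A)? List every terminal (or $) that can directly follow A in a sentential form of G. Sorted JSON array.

Compute FIRST by fixpoint:
round 1:
  A via A→a: +{a}
  S via S→a c A: +{a}
  S via S→b: +{b}
  FIRST(S)={a,b}  FIRST(A)={a}
round 2: — fixpoint
  FIRST(S)={a,b}  FIRST(A)={a}

FOLLOW iteration:
FOLLOW(S) := {$}
[1]
  A→A A: FOLLOW(A) ⊇ FIRST(A) = {a}; new: +{a}
  A→A A S: FOLLOW(A) ⊇ FIRST(S) = {a,b}; new: +{b}
  A→A A S: FOLLOW(S) ⊇ FOLLOW(A) ⊇ {a,b}; new: +{a,b}
  S→a c A: FOLLOW(A) ⊇ FOLLOW(S) ⊇ {$,a,b}; new: +{$}
  S: {$,a,b}  A: {$,a,b}
[2] (stable)
  S: {$,a,b}  A: {$,a,b}

FOLLOW(A) = ["$", "a", "b"]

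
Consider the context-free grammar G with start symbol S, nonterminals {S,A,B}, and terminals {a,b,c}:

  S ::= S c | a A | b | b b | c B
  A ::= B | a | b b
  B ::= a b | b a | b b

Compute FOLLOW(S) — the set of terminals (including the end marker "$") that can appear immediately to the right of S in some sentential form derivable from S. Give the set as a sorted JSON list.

FIRST sets, iterate to fixpoint:
pass 1:
  A via A→a: +{a}
  A via A→b b: +{b}
  B via B→a b: +{a}
  B via B→b a: +{b}
  S via S→a A: +{a}
  S via S→b: +{b}
  S via S→c B: +{c}
  S: {a,b,c}  A: {a,b}  B: {a,b}
pass 2: (no change)
  S: {a,b,c}  A: {a,b}  B: {a,b}

FOLLOW sets:
FOLLOW(S) := {$}
iter 1:
  S→S c: FOLLOW(S) ⊇ FIRST(c) = {c}; new: +{c}
  S→a A: FOLLOW(A) ⊇ FOLLOW(S) ⊇ {$,c}; new: +{$,c}
  S→c B: FOLLOW(B) ⊇ FOLLOW(S) ⊇ {$,c}; new: +{$,c}
  FOLLOW(S)={$,c}  FOLLOW(A)={$,c}  FOLLOW(B)={$,c}
iter 2: (no change)
  FOLLOW(S)={$,c}  FOLLOW(A)={$,c}  FOLLOW(B)={$,c}

FOLLOW(S) = ["$", "c"]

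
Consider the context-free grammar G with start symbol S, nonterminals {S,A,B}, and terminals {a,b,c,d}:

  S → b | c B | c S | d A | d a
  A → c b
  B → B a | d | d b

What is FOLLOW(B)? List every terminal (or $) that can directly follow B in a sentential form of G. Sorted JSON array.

Compute FIRST by fixpoint:
pass 1:
  A via A→c b: +{c}
  B via B→d: +{d}
  S via S→b: +{b}
  S via S→c B: +{c}
  S via S→d A: +{d}
  FIRST[S]={b,c,d}  FIRST[A]={c}  FIRST[B]={d}
pass 2: done
  FIRST[S]={b,c,d}  FIRST[A]={c}  FIRST[B]={d}

FOLLOW sets:
FOLLOW(S) := {$}
round 1:
  B→B a: FOLLOW(B) ⊇ FIRST(a) = {a}; new: +{a}
  S→c B: FOLLOW(B) ⊇ FOLLOW(S) ⊇ {$}; new: +{$}
  S→d A: FOLLOW(A) ⊇ FOLLOW(S) ⊇ {$}; new: +{$}
  FOLLOW(S)={$}  FOLLOW(A)={$}  FOLLOW(B)={$,a}
round 2: (stable)
  FOLLOW(S)={$}  FOLLOW(A)={$}  FOLLOW(B)={$,a}

FOLLOW(B) = ["$", "a"]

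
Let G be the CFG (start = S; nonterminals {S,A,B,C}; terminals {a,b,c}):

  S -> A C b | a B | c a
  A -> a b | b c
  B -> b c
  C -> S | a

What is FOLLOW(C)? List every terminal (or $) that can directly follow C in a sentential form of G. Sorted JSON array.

Compute FIRST by fixpoint:
round 1:
  A via A→a b: +{a}
  A via A→b c: +{b}
  B via B→b c: +{b}
  C via C→a: +{a}
  S via S→A C b: +{a,b}
  S via S→c a: +{c}
  S: {a,b,c}  A: {a,b}  B: {b}  C: {a}
round 2:
  C via C→S: +{b,c}
  S: {a,b,c}  A: {a,b}  B: {b}  C: {a,b,c}
round 3: — fixpoint
  S: {a,b,c}  A: {a,b}  B: {b}  C: {a,b,c}

FOLLOW iteration:
FOLLOW(S) := {$}
iter 1:
  S→A C b: FOLLOW(A) ⊇ FIRST(C) = {a,b,c}; new: +{a,b,c}
  S→A C b: FOLLOW(C) ⊇ FIRST(b) = {b}; new: +{b}
  S→a B: FOLLOW(B) ⊇ FOLLOW(S) ⊇ {$}; new: +{$}
  FOLLOW[S]={$}  FOLLOW[A]={a,b,c}  FOLLOW[B]={$}  FOLLOW[C]={b}
iter 2:
  C→S: FOLLOW(S) ⊇ FOLLOW(C) ⊇ {b}; new: +{b}
  S→a B: FOLLOW(B) ⊇ FOLLOW(S) ⊇ {$,b}; new: +{b}
  FOLLOW[S]={$,b}  FOLLOW[A]={a,b,c}  FOLLOW[B]={$,b}  FOLLOW[C]={b}
iter 3: (stable)
  FOLLOW[S]={$,b}  FOLLOW[A]={a,b,c}  FOLLOW[B]={$,b}  FOLLOW[C]={b}

FOLLOW(C) = ["b"]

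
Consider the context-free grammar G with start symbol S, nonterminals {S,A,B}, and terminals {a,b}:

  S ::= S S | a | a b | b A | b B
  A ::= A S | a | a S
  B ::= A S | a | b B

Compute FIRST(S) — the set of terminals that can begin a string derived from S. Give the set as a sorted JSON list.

Compute FIRST by fixpoint:
[1]
  A via A→a: +{a}
  B via B→A S: +{a}
  B via B→b B: +{b}
  S via S→a: +{a}
  S via S→b A: +{b}
  FIRST[S]={a,b}  FIRST[A]={a}  FIRST[B]={a,b}
[2] (stable)
  FIRST[S]={a,b}  FIRST[A]={a}  FIRST[B]={a,b}

FIRST(S) = ["a", "b"]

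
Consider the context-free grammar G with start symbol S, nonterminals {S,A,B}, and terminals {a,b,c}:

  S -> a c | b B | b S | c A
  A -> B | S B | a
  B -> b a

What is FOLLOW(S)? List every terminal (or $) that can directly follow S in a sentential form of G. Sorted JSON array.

FIRST iteration:
iter 1:
  A via A→a: +{a}
  B via B→b a: +{b}
  S via S→a c: +{a}
  S via S→b B: +{b}
  S via S→c A: +{c}
  S: {a,b,c}  A: {a}  B: {b}
iter 2:
  A via A→B: +{b}
  A via A→S B: +{c}
  S: {a,b,c}  A: {a,b,c}  B: {b}
iter 3: done
  S: {a,b,c}  A: {a,b,c}  B: {b}

FOLLOW iteration:
seed FOLLOW(S) with $
pass 1:
  A→S B: FOLLOW(S) ⊇ FIRST(B) = {b}; new: +{b}
  S→b B: FOLLOW(B) ⊇ FOLLOW(S) ⊇ {$,b}; new: +{$,b}
  S→c A: FOLLOW(A) ⊇ FOLLOW(S) ⊇ {$,b}; new: +{$,b}
  FOLLOW[S]={$,b}  FOLLOW[A]={$,b}  FOLLOW[B]={$,b}
pass 2: — fixpoint
  FOLLOW[S]={$,b}  FOLLOW[A]={$,b}  FOLLOW[B]={$,b}

FOLLOW(S) = ["$", "b"]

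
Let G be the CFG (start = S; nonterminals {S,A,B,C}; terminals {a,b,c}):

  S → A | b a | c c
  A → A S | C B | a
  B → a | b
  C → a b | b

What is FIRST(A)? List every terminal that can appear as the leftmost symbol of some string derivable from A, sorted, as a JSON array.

Compute FIRST by fixpoint:
pass 1:
  A via A→a: +{a}
  B via B→a: +{a}
  B via B→b: +{b}
  C via C→a b: +{a}
  C via C→b: +{b}
  S via S→A: +{a}
  S via S→b a: +{b}
  S via S→c c: +{c}
  FIRST(S)={a,b,c}  FIRST(A)={a}  FIRST(B)={a,b}  FIRST(C)={a,b}
pass 2:
  A via A→C B: +{b}
  FIRST(S)={a,b,c}  FIRST(A)={a,b}  FIRST(B)={a,b}  FIRST(C)={a,b}
pass 3: (stable)
  FIRST(S)={a,b,c}  FIRST(A)={a,b}  FIRST(B)={a,b}  FIRST(C)={a,b}

FIRST(A) = ["a", "b"]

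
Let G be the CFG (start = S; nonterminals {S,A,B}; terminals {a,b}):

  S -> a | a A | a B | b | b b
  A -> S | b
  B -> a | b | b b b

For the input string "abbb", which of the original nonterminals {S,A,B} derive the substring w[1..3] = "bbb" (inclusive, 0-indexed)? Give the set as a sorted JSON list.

Convert to CNF:
  S -> T0 A | T0 B | T1 T1 | a | b
  A -> T0 A | T0 B | T1 T1 | a | b
  B -> T1 X2 | a | b
  T0 -> a
  T1 -> b
  X2 -> T1 T1

Fill CYK table bottom-up (cells [i..j] with 1 ≤ i ≤ j ≤ 3 only):
  T[1,1] 'b' = {A,B,S,T1}  orig:{A,B,S}
  T[2,2] 'b' = {A,B,S,T1}  orig:{A,B,S}
  T[3,3] 'b' = {A,B,S,T1}  orig:{A,B,S}
  T[1,2] 'bb' = {A,S,X2}  orig:{A,S}
  T[2,3] 'bb' = {A,S,X2}  orig:{A,S}
  T[1,3] 'bbb' = {B}

Original NTs in T[1,3] deriving "bbb": ["B"]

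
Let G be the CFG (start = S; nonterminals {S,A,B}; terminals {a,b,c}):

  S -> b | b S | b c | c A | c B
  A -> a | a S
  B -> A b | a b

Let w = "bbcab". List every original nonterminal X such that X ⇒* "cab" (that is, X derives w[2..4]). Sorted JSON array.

CNF form of G:
  S -> T1 S | T1 T2 | T2 A | T2 B | b
  A -> T0 S | a
  B -> A T1 | T0 T1
  T0 -> a
  T1 -> b
  T2 -> c

Fill CYK table bottom-up — only the sub-triangle for w[2..4]:
  [2..2]={T2}  "c"  orig:{}
  [3..3]={A,T0}  "a"  orig:{A}
  [4..4]={S,T1}  "b"  orig:{S}
  [2..3]={S}  "ca"
  [3..4]={A,B}  "ab"
  [2..4]={S}  "cab"

Original NTs in T[2,4] deriving "cab": ["S"]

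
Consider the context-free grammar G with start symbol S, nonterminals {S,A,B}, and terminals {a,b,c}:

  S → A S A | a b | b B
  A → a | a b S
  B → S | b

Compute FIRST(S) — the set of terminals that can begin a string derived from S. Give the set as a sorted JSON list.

FIRST iteration:
round 1:
  A via A→a: +{a}
  B via B→b: +{b}
  S via S→A S A: +{a}
  S via S→b B: +{b}
  FIRST(S)={a,b}  FIRST(A)={a}  FIRST(B)={b}
round 2:
  B via B→S: +{a}
  FIRST(S)={a,b}  FIRST(A)={a}  FIRST(B)={a,b}
round 3: (no change)
  FIRST(S)={a,b}  FIRST(A)={a}  FIRST(B)={a,b}

FIRST(S) = ["a", "b"]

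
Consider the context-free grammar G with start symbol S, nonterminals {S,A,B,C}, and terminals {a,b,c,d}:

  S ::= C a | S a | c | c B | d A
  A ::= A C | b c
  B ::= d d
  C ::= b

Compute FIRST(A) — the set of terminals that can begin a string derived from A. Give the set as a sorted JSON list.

FIRST iteration:
[1]
  A via A→b c: +{b}
  B via B→d d: +{d}
  C via C→b: +{b}
  S via S→C a: +{b}
  S via S→c: +{c}
  S via S→d A: +{d}
  FIRST[S]={b,c,d}  FIRST[A]={b}  FIRST[B]={d}  FIRST[C]={b}
[2] (stable)
  FIRST[S]={b,c,d}  FIRST[A]={b}  FIRST[B]={d}  FIRST[C]={b}

FIRST(A) = ["b"]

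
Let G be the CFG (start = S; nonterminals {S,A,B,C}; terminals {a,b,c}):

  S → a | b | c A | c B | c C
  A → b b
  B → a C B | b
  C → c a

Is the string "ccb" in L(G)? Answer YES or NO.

Convert to CNF:
  S -> T2 A | T2 B | T2 C | a | b
  A -> T0 T0
  B -> T1 X3 | b
  C -> T2 T1
  T0 -> b
  T1 -> a
  T2 -> c
  X3 -> C B

Fill CYK table bottom-up:
  [0..0]={T2}  "c"  orig:{}
  [1..1]={T2}  "c"  orig:{}
  [2..2]={B,S,T0}  "b"  orig:{B,S}
  [0..1]=∅  "cc"
  [1..2]={S}  "cb"
  [0..2]=∅  "ccb"

S ∉ T[0,2] ⇒ NO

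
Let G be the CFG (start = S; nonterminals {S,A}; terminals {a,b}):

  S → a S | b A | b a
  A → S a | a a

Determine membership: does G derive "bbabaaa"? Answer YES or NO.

Convert to CNF:
  S -> T0 S | T1 A | T1 T0
  A -> S T0 | T0 T0
  T0 -> a
  T1 -> b

CYK fill:
  cell(0,0) b: {T1}  orig:{}
  cell(1,1) b: {T1}  orig:{}
  cell(2,2) a: {T0}  orig:{}
  cell(3,3) b: {T1}  orig:{}
  cell(4,4) a: {T0}  orig:{}
  cell(5,5) a: {T0}  orig:{}
  cell(6,6) a: {T0}  orig:{}
  cell(0,1) bb: ∅
  cell(1,2) ba: {S}
  cell(2,3) ab: ∅
  cell(3,4) ba: {S}
  cell(4,5) aa: {A}
  cell(5,6) aa: {A}
  cell(0,2) bba: ∅
  cell(1,3) bab: ∅
  cell(2,4) aba: {S}
  cell(3,5) baa: {A,S}
  cell(4,6) aaa: ∅
  cell(0,3) bbab: ∅
  cell(1,4) baba: ∅
  cell(2,5) abaa: {A,S}
  cell(3,6) baaa: {A}
  cell(0,4) bbaba: ∅
  cell(1,5) babaa: {S}
  cell(2,6) abaaa: {A}
  cell(0,5) bbabaa: ∅
  cell(1,6) babaaa: {A,S}
  cell(0,6) bbabaaa: {S}

S ∈ T[0,6] ⇒ YES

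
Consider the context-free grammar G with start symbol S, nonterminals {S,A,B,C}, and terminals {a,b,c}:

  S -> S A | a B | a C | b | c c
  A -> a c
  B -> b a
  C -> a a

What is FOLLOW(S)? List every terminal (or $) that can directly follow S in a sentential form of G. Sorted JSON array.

FIRST sets, iterate to fixpoint:
[1]
  A via A→a c: +{a}
  B via B→b a: +{b}
  C via C→a a: +{a}
  S via S→a B: +{a}
  S via S→b: +{b}
  S via S→c c: +{c}
  S: {a,b,c}  A: {a}  B: {b}  C: {a}
[2] done
  S: {a,b,c}  A: {a}  B: {b}  C: {a}

FOLLOW iteration:
initialize: $ ∈ FOLLOW(S)
[1]
  S→S A: FOLLOW(S) ⊇ FIRST(A) = {a}; new: +{a}
  S→S A: FOLLOW(A) ⊇ FOLLOW(S) ⊇ {$,a}; new: +{$,a}
  S→a B: FOLLOW(B) ⊇ FOLLOW(S) ⊇ {$,a}; new: +{$,a}
  S→a C: FOLLOW(C) ⊇ FOLLOW(S) ⊇ {$,a}; new: +{$,a}
  FOLLOW(S)={$,a}  FOLLOW(A)={$,a}  FOLLOW(B)={$,a}  FOLLOW(C)={$,a}
[2] done
  FOLLOW(S)={$,a}  FOLLOW(A)={$,a}  FOLLOW(B)={$,a}  FOLLOW(C)={$,a}

FOLLOW(S) = ["$", "a"]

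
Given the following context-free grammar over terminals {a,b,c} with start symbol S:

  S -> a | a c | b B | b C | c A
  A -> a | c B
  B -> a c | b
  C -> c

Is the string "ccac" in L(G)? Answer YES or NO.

CNF form of G:
  S -> T0 A | T1 T0 | T2 B | T2 C | a
  A -> T0 B | a
  B -> T1 T0 | b
  C -> c
  T0 -> c
  T1 -> a
  T2 -> b

Fill CYK table bottom-up:
  [0..0]={C,T0}  "c"  orig:{C}
  [1..1]={C,T0}  "c"  orig:{C}
  [2..2]={A,S,T1}  "a"  orig:{A,S}
  [3..3]={C,T0}  "c"  orig:{C}
  [0..1]=∅  "cc"
  [1..2]={S}  "ca"
  [2..3]={B,S}  "ac"
  [0..2]=∅  "cca"
  [1..3]={A}  "cac"
  [0..3]={S}  "ccac"

S ∈ T[0,3] ⇒ YES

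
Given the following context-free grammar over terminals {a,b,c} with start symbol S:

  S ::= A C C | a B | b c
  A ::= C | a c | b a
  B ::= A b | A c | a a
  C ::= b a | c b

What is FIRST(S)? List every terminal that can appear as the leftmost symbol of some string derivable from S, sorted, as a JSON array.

FIRST sets, iterate to fixpoint:
iter 1:
  A via A→a c: +{a}
  A via A→b a: +{b}
  B via B→A b: +{a,b}
  C via C→b a: +{b}
  C via C→c b: +{c}
  S via S→A C C: +{a,b}
  FIRST(S)={a,b}  FIRST(A)={a,b}  FIRST(B)={a,b}  FIRST(C)={b,c}
iter 2:
  A via A→C: +{c}
  B via B→A b: +{c}
  S via S→A C C: +{c}
  FIRST(S)={a,b,c}  FIRST(A)={a,b,c}  FIRST(B)={a,b,c}  FIRST(C)={b,c}
iter 3: done
  FIRST(S)={a,b,c}  FIRST(A)={a,b,c}  FIRST(B)={a,b,c}  FIRST(C)={b,c}

FIRST(S) = ["a", "b", "c"]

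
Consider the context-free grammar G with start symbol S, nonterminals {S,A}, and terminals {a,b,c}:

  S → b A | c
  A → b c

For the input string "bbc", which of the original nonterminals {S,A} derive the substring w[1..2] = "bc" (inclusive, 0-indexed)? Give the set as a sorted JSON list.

CNF form of G:
  S -> T0 A | c
  A -> T0 T1
  T0 -> b
  T1 -> c

CYK table (by increasing span) (cells [i..j] with 1 ≤ i ≤ j ≤ 2 only):
  cell(1,1) b: {T0}  orig:{}
  cell(2,2) c: {S,T1}  orig:{S}
  cell(1,2) bc: {A}

Original NTs in T[1,2] deriving "bc": ["A"]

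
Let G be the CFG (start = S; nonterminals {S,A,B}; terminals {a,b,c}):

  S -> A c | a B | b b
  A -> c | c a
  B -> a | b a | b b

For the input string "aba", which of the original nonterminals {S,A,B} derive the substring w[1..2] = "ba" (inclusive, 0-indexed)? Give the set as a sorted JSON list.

CNF form of G:
  S -> A T0 | T1 B | T2 T2
  A -> T0 T1 | c
  B -> T2 T1 | T2 T2 | a
  T0 -> c
  T1 -> a
  T2 -> b

CYK fill, restricted to cells inside w[1..2]:
  cell(1,1) b: {T2}  orig:{}
  cell(2,2) a: {B,T1}  orig:{B}
  cell(1,2) ba: {B}

Original NTs in T[1,2] deriving "ba": ["B"]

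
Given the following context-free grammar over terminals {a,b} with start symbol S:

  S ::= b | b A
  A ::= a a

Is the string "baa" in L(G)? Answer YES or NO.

CNF form of G:
  S -> T1 A | b
  A -> T0 T0
  T0 -> a
  T1 -> b

CYK table (by increasing span):
  cell(0,0) b: {S,T1}  orig:{S}
  cell(1,1) a: {T0}  orig:{}
  cell(2,2) a: {T0}  orig:{}
  cell(0,1) ba: ∅
  cell(1,2) aa: {A}
  cell(0,2) baa: {S}

S ∈ T[0,2] ⇒ YES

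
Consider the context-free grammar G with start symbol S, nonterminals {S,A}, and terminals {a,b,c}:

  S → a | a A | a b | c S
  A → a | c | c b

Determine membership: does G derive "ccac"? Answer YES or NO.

Convert to CNF:
  S -> T0 S | T2 A | T2 T1 | a
  A -> T0 T1 | a | c
  T0 -> c
  T1 -> b
  T2 -> a

Fill CYK table bottom-up:
  T[0,0] 'c' = {A,T0}  orig:{A}
  T[1,1] 'c' = {A,T0}  orig:{A}
  T[2,2] 'a' = {A,S,T2}  orig:{A,S}
  T[3,3] 'c' = {A,T0}  orig:{A}
  T[0,1] 'cc' = ∅
  T[1,2] 'ca' = {S}
  T[2,3] 'ac' = {S}
  T[0,2] 'cca' = {S}
  T[1,3] 'cac' = {S}
  T[0,3] 'ccac' = {S}

S ∈ T[0,3] ⇒ YES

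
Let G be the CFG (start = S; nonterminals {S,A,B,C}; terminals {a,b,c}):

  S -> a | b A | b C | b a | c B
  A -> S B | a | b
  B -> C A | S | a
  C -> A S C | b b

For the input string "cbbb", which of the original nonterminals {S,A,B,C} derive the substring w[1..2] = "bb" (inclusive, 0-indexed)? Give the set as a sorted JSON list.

CNF form of G:
  S -> T0 A | T0 C | T0 T1 | T2 B | a
  A -> S B | a | b
  B -> C A | T0 A | T0 C | T0 T1 | T2 B | a
  C -> A X3 | T0 T0
  T0 -> b
  T1 -> a
  T2 -> c
  X3 -> S C

Fill CYK table bottom-up, restricted to cells inside w[1..2]:
  T[1,1] 'b' = {A,T0}  orig:{A}
  T[2,2] 'b' = {A,T0}  orig:{A}
  T[1,2] 'bb' = {B,C,S}

Original NTs in T[1,2] deriving "bb": ["B", "C", "S"]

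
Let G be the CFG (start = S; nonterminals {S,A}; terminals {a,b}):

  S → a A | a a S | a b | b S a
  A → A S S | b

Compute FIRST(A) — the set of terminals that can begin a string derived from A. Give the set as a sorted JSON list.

FIRST iteration:
[1]
  A via A→b: +{b}
  S via S→a A: +{a}
  S via S→b S a: +{b}
  FIRST(S)={a,b}  FIRST(A)={b}
[2] — fixpoint
  FIRST(S)={a,b}  FIRST(A)={b}

FIRST(A) = ["b"]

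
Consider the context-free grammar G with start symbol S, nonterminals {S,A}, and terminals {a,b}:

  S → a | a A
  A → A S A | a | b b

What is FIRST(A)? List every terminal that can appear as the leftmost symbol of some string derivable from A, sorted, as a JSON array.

FIRST iteration:
round 1:
  A via A→a: +{a}
  A via A→b b: +{b}
  S via S→a: +{a}
  FIRST[S]={a}  FIRST[A]={a,b}
round 2: done
  FIRST[S]={a}  FIRST[A]={a,b}

FIRST(A) = ["a", "b"]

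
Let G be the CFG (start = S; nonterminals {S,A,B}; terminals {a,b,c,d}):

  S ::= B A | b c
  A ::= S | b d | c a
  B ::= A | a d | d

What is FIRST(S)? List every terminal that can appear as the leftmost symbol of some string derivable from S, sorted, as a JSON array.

FIRST iteration:
[1]
  A via A→b d: +{b}
  A via A→c a: +{c}
  B via B→A: +{b,c}
  B via B→a d: +{a}
  B via B→d: +{d}
  S via S→B A: +{a,b,c,d}
  FIRST[S]={a,b,c,d}  FIRST[A]={b,c}  FIRST[B]={a,b,c,d}
[2]
  A via A→S: +{a,d}
  FIRST[S]={a,b,c,d}  FIRST[A]={a,b,c,d}  FIRST[B]={a,b,c,d}
[3] done
  FIRST[S]={a,b,c,d}  FIRST[A]={a,b,c,d}  FIRST[B]={a,b,c,d}

FIRST(S) = ["a", "b", "c", "d"]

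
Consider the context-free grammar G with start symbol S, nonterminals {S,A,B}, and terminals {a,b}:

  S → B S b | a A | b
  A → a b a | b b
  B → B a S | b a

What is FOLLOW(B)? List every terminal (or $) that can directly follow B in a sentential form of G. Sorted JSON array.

FIRST iteration:
round 1:
  A via A→a b a: +{a}
  A via A→b b: +{b}
  B via B→b a: +{b}
  S via S→B S b: +{b}
  S via S→a A: +{a}
  FIRST(S)={a,b}  FIRST(A)={a,b}  FIRST(B)={b}
round 2: done
  FIRST(S)={a,b}  FIRST(A)={a,b}  FIRST(B)={b}

Compute FOLLOW by fixpoint:
seed FOLLOW(S) with $
round 1:
  B→B a S: FOLLOW(B) ⊇ FIRST(a) = {a}; new: +{a}
  B→B a S: FOLLOW(S) ⊇ FOLLOW(B) ⊇ {a}; new: +{a}
  S→B S b: FOLLOW(B) ⊇ FIRST(S) = {a,b}; new: +{b}
  S→B S b: FOLLOW(S) ⊇ FIRST(b) = {b}; new: +{b}
  S→a A: FOLLOW(A) ⊇ FOLLOW(S) ⊇ {$,a,b}; new: +{$,a,b}
  FOLLOW[S]={$,a,b}  FOLLOW[A]={$,a,b}  FOLLOW[B]={a,b}
round 2: done
  FOLLOW[S]={$,a,b}  FOLLOW[A]={$,a,b}  FOLLOW[B]={a,b}

FOLLOW(B) = ["a", "b"]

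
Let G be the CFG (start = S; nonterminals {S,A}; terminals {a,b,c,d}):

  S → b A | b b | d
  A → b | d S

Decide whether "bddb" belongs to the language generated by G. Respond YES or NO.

Convert to CNF:
  S -> T1 A | T1 T1 | d
  A -> T0 S | b
  T0 -> d
  T1 -> b

Fill CYK table bottom-up:
  cell(0,0) b: {A,T1}  orig:{A}
  cell(1,1) d: {S,T0}  orig:{S}
  cell(2,2) d: {S,T0}  orig:{S}
  cell(3,3) b: {A,T1}  orig:{A}
  cell(0,1) bd: ∅
  cell(1,2) dd: {A}
  cell(2,3) db: ∅
  cell(0,2) bdd: {S}
  cell(1,3) ddb: ∅
  cell(0,3) bddb: ∅

S ∉ T[0,3] ⇒ NO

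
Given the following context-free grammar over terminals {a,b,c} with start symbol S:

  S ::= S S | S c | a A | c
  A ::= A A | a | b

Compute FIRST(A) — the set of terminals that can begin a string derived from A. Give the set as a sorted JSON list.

FIRST sets, iterate to fixpoint:
round 1:
  A via A→a: +{a}
  A via A→b: +{b}
  S via S→a A: +{a}
  S via S→c: +{c}
  S: {a,c}  A: {a,b}
round 2: (no change)
  S: {a,c}  A: {a,b}

FIRST(A) = ["a", "b"]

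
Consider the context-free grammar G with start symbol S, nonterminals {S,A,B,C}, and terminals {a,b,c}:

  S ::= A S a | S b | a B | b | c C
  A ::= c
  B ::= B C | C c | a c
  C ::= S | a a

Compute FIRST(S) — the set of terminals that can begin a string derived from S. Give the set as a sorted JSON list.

FIRST iteration:
round 1:
  A via A→c: +{c}
  B via B→a c: +{a}
  C via C→a a: +{a}
  S via S→A S a: +{c}
  S via S→a B: +{a}
  S via S→b: +{b}
  S: {a,b,c}  A: {c}  B: {a}  C: {a}
round 2:
  C via C→S: +{b,c}
  S: {a,b,c}  A: {c}  B: {a}  C: {a,b,c}
round 3:
  B via B→C c: +{b,c}
  S: {a,b,c}  A: {c}  B: {a,b,c}  C: {a,b,c}
round 4: done
  S: {a,b,c}  A: {c}  B: {a,b,c}  C: {a,b,c}

FIRST(S) = ["a", "b", "c"]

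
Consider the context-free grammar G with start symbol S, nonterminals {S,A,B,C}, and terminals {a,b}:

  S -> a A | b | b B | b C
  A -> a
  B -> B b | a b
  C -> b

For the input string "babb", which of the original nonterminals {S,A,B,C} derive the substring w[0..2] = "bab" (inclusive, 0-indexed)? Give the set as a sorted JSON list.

Convert to CNF:
  S -> T0 B | T0 C | T1 A | b
  A -> a
  B -> B T0 | T1 T0
  C -> b
  T0 -> b
  T1 -> a

Fill CYK table bottom-up, restricted to cells inside w[0..2]:
  [0..0]={C,S,T0}  "b"  orig:{C,S}
  [1..1]={A,T1}  "a"  orig:{A}
  [2..2]={C,S,T0}  "b"  orig:{C,S}
  [0..1]=∅  "ba"
  [1..2]={B}  "ab"
  [0..2]={S}  "bab"

Original NTs in T[0,2] deriving "bab": ["S"]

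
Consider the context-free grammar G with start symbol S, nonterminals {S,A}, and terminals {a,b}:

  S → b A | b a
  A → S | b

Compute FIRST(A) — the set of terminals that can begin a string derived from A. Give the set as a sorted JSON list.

Compute FIRST by fixpoint:
[1]
  A via A→b: +{b}
  S via S→b A: +{b}
  FIRST(S)={b}  FIRST(A)={b}
[2] (stable)
  FIRST(S)={b}  FIRST(A)={b}

FIRST(A) = ["b"]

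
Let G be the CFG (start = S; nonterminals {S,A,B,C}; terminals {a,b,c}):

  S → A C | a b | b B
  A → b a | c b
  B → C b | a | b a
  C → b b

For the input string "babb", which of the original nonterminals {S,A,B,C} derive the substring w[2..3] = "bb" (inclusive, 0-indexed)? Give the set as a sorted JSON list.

Convert to CNF:
  S -> A C | T0 B | T1 T0
  A -> T0 T1 | T2 T0
  B -> C T0 | T0 T1 | a
  C -> T0 T0
  T0 -> b
  T1 -> a
  T2 -> c

Fill CYK table bottom-up (cells [i..j] with 2 ≤ i ≤ j ≤ 3 only):
  T[2,2] 'b' = {T0}  orig:{}
  T[3,3] 'b' = {T0}  orig:{}
  T[2,3] 'bb' = {C}

Original NTs in T[2,3] deriving "bb": ["C"]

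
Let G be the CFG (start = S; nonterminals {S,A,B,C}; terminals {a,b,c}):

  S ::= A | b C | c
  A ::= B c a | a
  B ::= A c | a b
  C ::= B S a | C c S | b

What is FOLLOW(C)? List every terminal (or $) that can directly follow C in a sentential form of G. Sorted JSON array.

FIRST iteration:
pass 1:
  A via A→a: +{a}
  B via B→A c: +{a}
  C via C→B S a: +{a}
  C via C→b: +{b}
  S via S→A: +{a}
  S via S→b C: +{b}
  S via S→c: +{c}
  S: {a,b,c}  A: {a}  B: {a}  C: {a,b}
pass 2: (no change)
  S: {a,b,c}  A: {a}  B: {a}  C: {a,b}

FOLLOW iteration:
FOLLOW(S) := {$}
iter 1:
  A→B c a: FOLLOW(B) ⊇ FIRST(c) = {c}; new: +{c}
  B→A c: FOLLOW(A) ⊇ FIRST(c) = {c}; new: +{c}
  C→B S a: FOLLOW(B) ⊇ FIRST(S) = {a,b,c}; new: +{a,b}
  C→B S a: FOLLOW(S) ⊇ FIRST(a) = {a}; new: +{a}
  C→C c S: FOLLOW(C) ⊇ FIRST(c) = {c}; new: +{c}
  C→C c S: FOLLOW(S) ⊇ FOLLOW(C) ⊇ {c}; new: +{c}
  S→A: FOLLOW(A) ⊇ FOLLOW(S) ⊇ {$,a,c}; new: +{$,a}
  S→b C: FOLLOW(C) ⊇ FOLLOW(S) ⊇ {$,a,c}; new: +{$,a}
  FOLLOW[S]={$,a,c}  FOLLOW[A]={$,a,c}  FOLLOW[B]={a,b,c}  FOLLOW[C]={$,a,c}
iter 2: — fixpoint
  FOLLOW[S]={$,a,c}  FOLLOW[A]={$,a,c}  FOLLOW[B]={a,b,c}  FOLLOW[C]={$,a,c}

FOLLOW(C) = ["$", "a", "c"]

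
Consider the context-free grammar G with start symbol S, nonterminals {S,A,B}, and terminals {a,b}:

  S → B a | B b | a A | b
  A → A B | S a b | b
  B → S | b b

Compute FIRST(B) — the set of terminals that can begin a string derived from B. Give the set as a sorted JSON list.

FIRST iteration:
iter 1:
  A via A→b: +{b}
  B via B→b b: +{b}
  S via S→B a: +{b}
  S via S→a A: +{a}
  FIRST(S)={a,b}  FIRST(A)={b}  FIRST(B)={b}
iter 2:
  A via A→S a b: +{a}
  B via B→S: +{a}
  FIRST(S)={a,b}  FIRST(A)={a,b}  FIRST(B)={a,b}
iter 3: (no change)
  FIRST(S)={a,b}  FIRST(A)={a,b}  FIRST(B)={a,b}

FIRST(B) = ["a", "b"]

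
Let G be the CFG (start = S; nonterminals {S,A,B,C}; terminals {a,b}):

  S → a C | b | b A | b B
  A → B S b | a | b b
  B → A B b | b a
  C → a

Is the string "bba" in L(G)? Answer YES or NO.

Convert to CNF:
  S -> T0 A | T0 B | T1 C | b
  A -> B X2 | T0 T0 | a
  B -> A X3 | T0 T1
  C -> a
  T0 -> b
  T1 -> a
  X2 -> S T0
  X3 -> B T0

CYK table (by increasing span):
  [0..0]={S,T0}  "b"  orig:{S}
  [1..1]={S,T0}  "b"  orig:{S}
  [2..2]={A,C,T1}  "a"  orig:{A,C}
  [0..1]={A,X2}  "bb"  orig:{A}
  [1..2]={B,S}  "ba"
  [0..2]={S}  "bba"

S ∈ T[0,2] ⇒ YES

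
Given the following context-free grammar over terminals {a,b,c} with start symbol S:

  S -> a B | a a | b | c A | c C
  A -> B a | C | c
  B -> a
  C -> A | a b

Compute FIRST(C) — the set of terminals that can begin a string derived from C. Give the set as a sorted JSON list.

FIRST sets, iterate to fixpoint:
round 1:
  A via A→c: +{c}
  B via B→a: +{a}
  C via C→A: +{c}
  C via C→a b: +{a}
  S via S→a B: +{a}
  S via S→b: +{b}
  S via S→c A: +{c}
  FIRST(S)={a,b,c}  FIRST(A)={c}  FIRST(B)={a}  FIRST(C)={a,c}
round 2:
  A via A→B a: +{a}
  FIRST(S)={a,b,c}  FIRST(A)={a,c}  FIRST(B)={a}  FIRST(C)={a,c}
round 3: (no change)
  FIRST(S)={a,b,c}  FIRST(A)={a,c}  FIRST(B)={a}  FIRST(C)={a,c}

FIRST(C) = ["a", "c"]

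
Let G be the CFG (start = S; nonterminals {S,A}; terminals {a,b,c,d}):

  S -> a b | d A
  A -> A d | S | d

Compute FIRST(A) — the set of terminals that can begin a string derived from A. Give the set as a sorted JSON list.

FIRST iteration:
[1]
  A via A→d: +{d}
  S via S→a b: +{a}
  S via S→d A: +{d}
  S: {a,d}  A: {d}
[2]
  A via A→S: +{a}
  S: {a,d}  A: {a,d}
[3] (stable)
  S: {a,d}  A: {a,d}

FIRST(A) = ["a", "d"]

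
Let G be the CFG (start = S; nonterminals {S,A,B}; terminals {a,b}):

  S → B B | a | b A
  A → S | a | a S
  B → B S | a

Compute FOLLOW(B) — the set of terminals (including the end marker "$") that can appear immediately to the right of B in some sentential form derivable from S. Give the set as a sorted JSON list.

FIRST sets, iterate to fixpoint:
iter 1:
  A via A→a: +{a}
  B via B→a: +{a}
  S via S→B B: +{a}
  S via S→b A: +{b}
  FIRST(S)={a,b}  FIRST(A)={a}  FIRST(B)={a}
iter 2:
  A via A→S: +{b}
  FIRST(S)={a,b}  FIRST(A)={a,b}  FIRST(B)={a}
iter 3: (stable)
  FIRST(S)={a,b}  FIRST(A)={a,b}  FIRST(B)={a}

FOLLOW iteration:
FOLLOW(S) := {$}
[1]
  B→B S: FOLLOW(B) ⊇ FIRST(S) = {a,b}; new: +{a,b}
  B→B S: FOLLOW(S) ⊇ FOLLOW(B) ⊇ {a,b}; new: +{a,b}
  S→B B: FOLLOW(B) ⊇ FOLLOW(S) ⊇ {$,a,b}; new: +{$}
  S→b A: FOLLOW(A) ⊇ FOLLOW(S) ⊇ {$,a,b}; new: +{$,a,b}
  FOLLOW[S]={$,a,b}  FOLLOW[A]={$,a,b}  FOLLOW[B]={$,a,b}
[2] — fixpoint
  FOLLOW[S]={$,a,b}  FOLLOW[A]={$,a,b}  FOLLOW[B]={$,a,b}

FOLLOW(B) = ["$", "a", "b"]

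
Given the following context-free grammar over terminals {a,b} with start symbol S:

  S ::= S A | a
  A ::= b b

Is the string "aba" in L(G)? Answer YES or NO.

CNF form of G:
  S -> S A | a
  A -> T0 T0
  T0 -> b

CYK table (by increasing span):
  [0..0]={S}  "a"
  [1..1]={T0}  "b"  orig:{}
  [2..2]={S}  "a"
  [0..1]=∅  "ab"
  [1..2]=∅  "ba"
  [0..2]=∅  "aba"

S ∉ T[0,2] ⇒ NO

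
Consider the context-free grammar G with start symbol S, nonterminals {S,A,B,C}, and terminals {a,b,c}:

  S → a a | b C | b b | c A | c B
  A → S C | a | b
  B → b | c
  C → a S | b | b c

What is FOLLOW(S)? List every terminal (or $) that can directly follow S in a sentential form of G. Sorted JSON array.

Compute FIRST by fixpoint:
round 1:
  A via A→a: +{a}
  A via A→b: +{b}
  B via B→b: +{b}
  B via B→c: +{c}
  C via C→a S: +{a}
  C via C→b: +{b}
  S via S→a a: +{a}
  S via S→b C: +{b}
  S via S→c A: +{c}
  FIRST[S]={a,b,c}  FIRST[A]={a,b}  FIRST[B]={b,c}  FIRST[C]={a,b}
round 2:
  A via A→S C: +{c}
  FIRST[S]={a,b,c}  FIRST[A]={a,b,c}  FIRST[B]={b,c}  FIRST[C]={a,b}
round 3: — fixpoint
  FIRST[S]={a,b,c}  FIRST[A]={a,b,c}  FIRST[B]={b,c}  FIRST[C]={a,b}

FOLLOW sets:
FOLLOW(S) := {$}
[1]
  A→S C: FOLLOW(S) ⊇ FIRST(C) = {a,b}; new: +{a,b}
  S→b C: FOLLOW(C) ⊇ FOLLOW(S) ⊇ {$,a,b}; new: +{$,a,b}
  S→c A: FOLLOW(A) ⊇ FOLLOW(S) ⊇ {$,a,b}; new: +{$,a,b}
  S→c B: FOLLOW(B) ⊇ FOLLOW(S) ⊇ {$,a,b}; new: +{$,a,b}
  S: {$,a,b}  A: {$,a,b}  B: {$,a,b}  C: {$,a,b}
[2] (no change)
  S: {$,a,b}  A: {$,a,b}  B: {$,a,b}  C: {$,a,b}

FOLLOW(S) = ["$", "a", "b"]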